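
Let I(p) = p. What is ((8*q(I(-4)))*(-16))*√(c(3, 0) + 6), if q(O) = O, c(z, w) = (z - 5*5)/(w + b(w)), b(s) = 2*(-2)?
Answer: 256*√46 ≈ 1736.3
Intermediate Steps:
b(s) = -4
c(z, w) = (-25 + z)/(-4 + w) (c(z, w) = (z - 5*5)/(w - 4) = (z - 25)/(-4 + w) = (-25 + z)/(-4 + w))
((8*q(I(-4)))*(-16))*√(c(3, 0) + 6) = ((8*(-4))*(-16))*√((-25 + 3)/(-4 + 0) + 6) = (-32*(-16))*√(-22/(-4) + 6) = 512*√(-¼*(-22) + 6) = 512*√(11/2 + 6) = 512*√(23/2) = 512*(√46/2) = 256*√46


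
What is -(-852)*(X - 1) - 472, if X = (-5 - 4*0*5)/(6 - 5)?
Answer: -5584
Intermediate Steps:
X = -5 (X = (-5 + 0*5)/1 = (-5 + 0)*1 = -5*1 = -5)
-(-852)*(X - 1) - 472 = -(-852)*(-5 - 1) - 472 = -(-852)*(-6) - 472 = -213*24 - 472 = -5112 - 472 = -5584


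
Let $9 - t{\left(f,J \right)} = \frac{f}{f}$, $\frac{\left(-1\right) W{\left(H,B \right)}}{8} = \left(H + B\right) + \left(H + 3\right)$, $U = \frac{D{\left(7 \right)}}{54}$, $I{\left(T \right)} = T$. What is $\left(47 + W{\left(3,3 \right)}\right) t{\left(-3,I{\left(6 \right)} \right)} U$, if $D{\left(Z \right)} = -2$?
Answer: $\frac{392}{27} \approx 14.519$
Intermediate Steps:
$U = - \frac{1}{27}$ ($U = - \frac{2}{54} = \left(-2\right) \frac{1}{54} = - \frac{1}{27} \approx -0.037037$)
$W{\left(H,B \right)} = -24 - 16 H - 8 B$ ($W{\left(H,B \right)} = - 8 \left(\left(H + B\right) + \left(H + 3\right)\right) = - 8 \left(\left(B + H\right) + \left(3 + H\right)\right) = - 8 \left(3 + B + 2 H\right) = -24 - 16 H - 8 B$)
$t{\left(f,J \right)} = 8$ ($t{\left(f,J \right)} = 9 - \frac{f}{f} = 9 - 1 = 8$)
$\left(47 + W{\left(3,3 \right)}\right) t{\left(-3,I{\left(6 \right)} \right)} U = \left(47 - 96\right) 8 \left(- \frac{1}{27}\right) = \left(-49\right) 8 \left(- \frac{1}{27}\right) = \left(-392\right) \left(- \frac{1}{27}\right) = \frac{392}{27}$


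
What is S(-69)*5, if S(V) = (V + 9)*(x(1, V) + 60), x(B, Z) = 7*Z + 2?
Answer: 126300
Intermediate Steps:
x(B, Z) = 2 + 7*Z
S(V) = (9 + V)*(62 + 7*V) (S(V) = (V + 9)*((2 + 7*V) + 60) = (9 + V)*(62 + 7*V))
S(-69)*5 = (558 + 7*(-69)² + 125*(-69))*5 = (558 + 7*4761 - 8625)*5 = (558 + 33327 - 8625)*5 = 25260*5 = 126300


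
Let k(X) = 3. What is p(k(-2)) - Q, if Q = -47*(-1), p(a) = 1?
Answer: -46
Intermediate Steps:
Q = 47
p(k(-2)) - Q = 1 - 1*47 = 1 - 47 = -46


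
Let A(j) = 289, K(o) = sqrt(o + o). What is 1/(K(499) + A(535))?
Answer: 289/82523 - sqrt(998)/82523 ≈ 0.0031192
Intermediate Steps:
K(o) = sqrt(2)*sqrt(o) (K(o) = sqrt(2*o) = sqrt(2)*sqrt(o))
1/(K(499) + A(535)) = 1/(sqrt(2)*sqrt(499) + 289) = 1/(sqrt(998) + 289) = 1/(289 + sqrt(998))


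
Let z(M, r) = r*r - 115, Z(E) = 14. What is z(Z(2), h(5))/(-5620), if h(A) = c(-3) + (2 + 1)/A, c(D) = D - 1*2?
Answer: 2391/140500 ≈ 0.017018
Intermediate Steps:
c(D) = -2 + D (c(D) = D - 2 = -2 + D)
h(A) = -5 + 3/A (h(A) = (-2 - 3) + (2 + 1)/A = -5 + 3/A)
z(M, r) = -115 + r**2 (z(M, r) = r**2 - 115 = -115 + r**2)
z(Z(2), h(5))/(-5620) = (-115 + (-5 + 3/5)**2)/(-5620) = (-115 + (-5 + 3*(1/5))**2)*(-1/5620) = (-115 + (-5 + 3/5)**2)*(-1/5620) = (-115 + (-22/5)**2)*(-1/5620) = (-115 + 484/25)*(-1/5620) = -2391/25*(-1/5620) = 2391/140500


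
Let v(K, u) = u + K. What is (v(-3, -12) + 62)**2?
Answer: 2209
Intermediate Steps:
v(K, u) = K + u
(v(-3, -12) + 62)**2 = ((-3 - 12) + 62)**2 = (-15 + 62)**2 = 47**2 = 2209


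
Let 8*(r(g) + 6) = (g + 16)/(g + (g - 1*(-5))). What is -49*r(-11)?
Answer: 40229/136 ≈ 295.80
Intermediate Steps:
r(g) = -6 + (16 + g)/(8*(5 + 2*g)) (r(g) = -6 + ((g + 16)/(g + (g - 1*(-5))))/8 = -6 + ((16 + g)/(g + (g + 5)))/8 = -6 + ((16 + g)/(g + (5 + g)))/8 = -6 + ((16 + g)/(5 + 2*g))/8 = -6 + (16 + g)/(8*(5 + 2*g)))
-49*r(-11) = -49*(-224 - 95*(-11))/(8*(5 + 2*(-11))) = -49*(-224 + 1045)/(8*(5 - 22)) = -49*821/(8*(-17)) = -49*(-1)*821/(8*17) = -49*(-821/136) = 40229/136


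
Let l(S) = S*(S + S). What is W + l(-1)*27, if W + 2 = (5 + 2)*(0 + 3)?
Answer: 73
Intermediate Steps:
W = 19 (W = -2 + (5 + 2)*(0 + 3) = -2 + 7*3 = -2 + 21 = 19)
l(S) = 2*S**2 (l(S) = S*(2*S) = 2*S**2)
W + l(-1)*27 = 19 + (2*(-1)**2)*27 = 19 + (2*1)*27 = 19 + 2*27 = 19 + 54 = 73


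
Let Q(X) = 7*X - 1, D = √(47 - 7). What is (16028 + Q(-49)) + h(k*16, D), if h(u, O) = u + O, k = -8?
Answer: 15556 + 2*√10 ≈ 15562.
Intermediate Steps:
D = 2*√10 (D = √40 = 2*√10 ≈ 6.3246)
Q(X) = -1 + 7*X
h(u, O) = O + u
(16028 + Q(-49)) + h(k*16, D) = (16028 + (-1 + 7*(-49))) + (2*√10 - 8*16) = (16028 + (-1 - 343)) + (2*√10 - 128) = (16028 - 344) + (-128 + 2*√10) = 15684 + (-128 + 2*√10) = 15556 + 2*√10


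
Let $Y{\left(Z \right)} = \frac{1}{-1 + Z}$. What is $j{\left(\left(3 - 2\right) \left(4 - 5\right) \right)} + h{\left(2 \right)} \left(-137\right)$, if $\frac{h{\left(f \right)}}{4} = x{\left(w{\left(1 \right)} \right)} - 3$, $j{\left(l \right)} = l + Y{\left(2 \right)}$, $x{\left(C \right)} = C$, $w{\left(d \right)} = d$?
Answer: $1096$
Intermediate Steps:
$j{\left(l \right)} = 1 + l$ ($j{\left(l \right)} = l + \frac{1}{-1 + 2} = l + 1^{-1} = l + 1 = 1 + l$)
$h{\left(f \right)} = -8$ ($h{\left(f \right)} = 4 \left(1 - 3\right) = 4 \left(-2\right) = -8$)
$j{\left(\left(3 - 2\right) \left(4 - 5\right) \right)} + h{\left(2 \right)} \left(-137\right) = \left(1 + \left(3 - 2\right) \left(4 - 5\right)\right) - -1096 = \left(1 + 1 \left(-1\right)\right) + 1096 = \left(1 - 1\right) + 1096 = 0 + 1096 = 1096$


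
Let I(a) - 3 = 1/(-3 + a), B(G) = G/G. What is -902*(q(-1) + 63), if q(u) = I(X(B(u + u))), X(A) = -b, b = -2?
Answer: -58630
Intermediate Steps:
B(G) = 1
X(A) = 2 (X(A) = -1*(-2) = 2)
I(a) = 3 + 1/(-3 + a)
q(u) = 2 (q(u) = (-8 + 3*2)/(-3 + 2) = (-8 + 6)/(-1) = -1*(-2) = 2)
-902*(q(-1) + 63) = -902*(2 + 63) = -902*65 = -58630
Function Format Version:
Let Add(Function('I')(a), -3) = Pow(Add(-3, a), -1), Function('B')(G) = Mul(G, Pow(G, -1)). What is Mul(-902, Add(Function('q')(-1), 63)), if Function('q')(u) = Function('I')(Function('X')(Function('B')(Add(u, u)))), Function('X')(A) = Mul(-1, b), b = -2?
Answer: -58630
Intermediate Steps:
Function('B')(G) = 1
Function('X')(A) = 2 (Function('X')(A) = Mul(-1, -2) = 2)
Function('I')(a) = Add(3, Pow(Add(-3, a), -1))
Function('q')(u) = 2 (Function('q')(u) = Mul(Pow(Add(-3, 2), -1), Add(-8, Mul(3, 2))) = Mul(Pow(-1, -1), Add(-8, 6)) = Mul(-1, -2) = 2)
Mul(-902, Add(Function('q')(-1), 63)) = Mul(-902, Add(2, 63)) = Mul(-902, 65) = -58630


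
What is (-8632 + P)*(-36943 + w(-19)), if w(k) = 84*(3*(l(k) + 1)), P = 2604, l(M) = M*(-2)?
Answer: 163449220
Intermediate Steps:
l(M) = -2*M
w(k) = 252 - 504*k (w(k) = 84*(3*(-2*k + 1)) = 84*(3*(1 - 2*k)) = 84*(3 - 6*k) = 252 - 504*k)
(-8632 + P)*(-36943 + w(-19)) = (-8632 + 2604)*(-36943 + (252 - 504*(-19))) = -6028*(-36943 + (252 + 9576)) = -6028*(-36943 + 9828) = -6028*(-27115) = 163449220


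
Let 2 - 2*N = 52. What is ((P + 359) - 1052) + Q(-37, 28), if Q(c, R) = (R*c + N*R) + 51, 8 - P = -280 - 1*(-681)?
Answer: -2771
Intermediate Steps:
N = -25 (N = 1 - ½*52 = 1 - 26 = -25)
P = -393 (P = 8 - (-280 - 1*(-681)) = 8 - (-280 + 681) = 8 - 1*401 = 8 - 401 = -393)
Q(c, R) = 51 - 25*R + R*c (Q(c, R) = (R*c - 25*R) + 51 = (-25*R + R*c) + 51 = 51 - 25*R + R*c)
((P + 359) - 1052) + Q(-37, 28) = ((-393 + 359) - 1052) + (51 - 25*28 + 28*(-37)) = (-34 - 1052) + (51 - 700 - 1036) = -1086 - 1685 = -2771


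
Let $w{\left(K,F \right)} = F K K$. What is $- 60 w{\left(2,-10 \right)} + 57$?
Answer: $2457$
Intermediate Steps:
$w{\left(K,F \right)} = F K^{2}$
$- 60 w{\left(2,-10 \right)} + 57 = - 60 \left(- 10 \cdot 2^{2}\right) + 57 = - 60 \left(\left(-10\right) 4\right) + 57 = \left(-60\right) \left(-40\right) + 57 = 2400 + 57 = 2457$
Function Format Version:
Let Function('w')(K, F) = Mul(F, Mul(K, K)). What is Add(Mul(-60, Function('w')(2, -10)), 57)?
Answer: 2457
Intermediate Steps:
Function('w')(K, F) = Mul(F, Pow(K, 2))
Add(Mul(-60, Function('w')(2, -10)), 57) = Add(Mul(-60, Mul(-10, Pow(2, 2))), 57) = Add(Mul(-60, Mul(-10, 4)), 57) = Add(Mul(-60, -40), 57) = Add(2400, 57) = 2457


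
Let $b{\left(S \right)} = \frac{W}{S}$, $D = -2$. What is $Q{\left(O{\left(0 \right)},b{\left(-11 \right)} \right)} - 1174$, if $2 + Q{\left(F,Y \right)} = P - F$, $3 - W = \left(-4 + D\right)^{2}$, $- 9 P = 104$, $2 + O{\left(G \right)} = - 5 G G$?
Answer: $- \frac{10670}{9} \approx -1185.6$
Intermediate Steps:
$O{\left(G \right)} = -2 - 5 G^{2}$ ($O{\left(G \right)} = -2 + - 5 G G = -2 - 5 G^{2}$)
$P = - \frac{104}{9}$ ($P = \left(- \frac{1}{9}\right) 104 = - \frac{104}{9} \approx -11.556$)
$W = -33$ ($W = 3 - \left(-4 - 2\right)^{2} = 3 - \left(-6\right)^{2} = 3 - 36 = -33$)
$b{\left(S \right)} = - \frac{33}{S}$
$Q{\left(F,Y \right)} = - \frac{122}{9} - F$ ($Q{\left(F,Y \right)} = -2 - \left(\frac{104}{9} + F\right) = - \frac{122}{9} - F$)
$Q{\left(O{\left(0 \right)},b{\left(-11 \right)} \right)} - 1174 = \left(- \frac{122}{9} - \left(-2 - 5 \cdot 0^{2}\right)\right) - 1174 = \left(- \frac{122}{9} - \left(-2 - 0\right)\right) - 1174 = \left(- \frac{122}{9} - \left(-2 + 0\right)\right) - 1174 = \left(- \frac{122}{9} - -2\right) - 1174 = \left(- \frac{122}{9} + 2\right) - 1174 = - \frac{104}{9} - 1174 = - \frac{10670}{9}$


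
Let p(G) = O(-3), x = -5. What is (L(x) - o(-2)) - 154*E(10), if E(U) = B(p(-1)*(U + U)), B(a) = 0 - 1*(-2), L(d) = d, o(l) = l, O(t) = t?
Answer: -311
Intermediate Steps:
p(G) = -3
B(a) = 2 (B(a) = 0 + 2 = 2)
E(U) = 2
(L(x) - o(-2)) - 154*E(10) = (-5 - 1*(-2)) - 154*2 = (-5 + 2) - 308 = -3 - 308 = -311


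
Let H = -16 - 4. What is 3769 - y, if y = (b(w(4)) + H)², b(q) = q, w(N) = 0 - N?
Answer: 3193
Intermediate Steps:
w(N) = -N
H = -20
y = 576 (y = (-1*4 - 20)² = (-4 - 20)² = (-24)² = 576)
3769 - y = 3769 - 1*576 = 3769 - 576 = 3193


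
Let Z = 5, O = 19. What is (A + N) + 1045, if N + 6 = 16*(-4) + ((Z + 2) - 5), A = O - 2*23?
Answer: 950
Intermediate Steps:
A = -27 (A = 19 - 2*23 = 19 - 46 = -27)
N = -68 (N = -6 + (16*(-4) + ((5 + 2) - 5)) = -6 + (-64 + (7 - 5)) = -6 + (-64 + 2) = -6 - 62 = -68)
(A + N) + 1045 = (-27 - 68) + 1045 = -95 + 1045 = 950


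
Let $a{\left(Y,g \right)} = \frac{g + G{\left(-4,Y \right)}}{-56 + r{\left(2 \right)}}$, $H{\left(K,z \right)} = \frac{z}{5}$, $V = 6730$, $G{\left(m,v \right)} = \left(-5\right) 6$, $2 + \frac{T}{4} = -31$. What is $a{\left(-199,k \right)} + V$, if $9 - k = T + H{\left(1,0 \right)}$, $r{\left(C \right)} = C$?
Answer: $\frac{121103}{18} \approx 6727.9$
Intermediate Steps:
$T = -132$ ($T = -8 + 4 \left(-31\right) = -8 - 124 = -132$)
$G{\left(m,v \right)} = -30$
$H{\left(K,z \right)} = \frac{z}{5}$ ($H{\left(K,z \right)} = z \frac{1}{5} = \frac{z}{5}$)
$k = 141$ ($k = 9 - \left(-132 + \frac{1}{5} \cdot 0\right) = 9 - \left(-132 + 0\right) = 9 - -132 = 9 + 132 = 141$)
$a{\left(Y,g \right)} = \frac{5}{9} - \frac{g}{54}$ ($a{\left(Y,g \right)} = \frac{g - 30}{-56 + 2} = \frac{-30 + g}{-54} = \left(-30 + g\right) \left(- \frac{1}{54}\right) = \frac{5}{9} - \frac{g}{54}$)
$a{\left(-199,k \right)} + V = \left(\frac{5}{9} - \frac{47}{18}\right) + 6730 = - \frac{37}{18} + 6730 = \frac{121103}{18}$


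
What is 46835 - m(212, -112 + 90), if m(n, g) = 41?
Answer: 46794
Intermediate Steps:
46835 - m(212, -112 + 90) = 46835 - 1*41 = 46835 - 41 = 46794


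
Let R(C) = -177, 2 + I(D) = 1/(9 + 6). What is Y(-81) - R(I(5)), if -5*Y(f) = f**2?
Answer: -5676/5 ≈ -1135.2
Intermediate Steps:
I(D) = -29/15 (I(D) = -2 + 1/(9 + 6) = -2 + 1/15 = -29/15)
Y(f) = -f**2/5
Y(-81) - R(I(5)) = -1/5*(-81)**2 - 1*(-177) = -1/5*6561 + 177 = -6561/5 + 177 = -5676/5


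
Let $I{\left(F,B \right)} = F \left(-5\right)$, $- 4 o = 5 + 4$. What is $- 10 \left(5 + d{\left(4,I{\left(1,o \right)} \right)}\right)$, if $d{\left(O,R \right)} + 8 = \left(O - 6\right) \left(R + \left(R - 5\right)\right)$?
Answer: $-270$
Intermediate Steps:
$o = - \frac{9}{4}$ ($o = - \frac{5 + 4}{4} = \left(- \frac{1}{4}\right) 9 = - \frac{9}{4} \approx -2.25$)
$I{\left(F,B \right)} = - 5 F$
$d{\left(O,R \right)} = -8 + \left(-6 + O\right) \left(-5 + 2 R\right)$ ($d{\left(O,R \right)} = -8 + \left(O - 6\right) \left(R + \left(R - 5\right)\right) = -8 + \left(-6 + O\right) \left(R + \left(-5 + R\right)\right) = -8 + \left(-6 + O\right) \left(-5 + 2 R\right)$)
$- 10 \left(5 + d{\left(4,I{\left(1,o \right)} \right)}\right) = - 10 \left(5 + \left(22 - 12 \left(\left(-5\right) 1\right) - 20 + 2 \cdot 4 \left(\left(-5\right) 1\right)\right)\right) = - 10 \left(5 + \left(22 - -60 - 20 + 2 \cdot 4 \left(-5\right)\right)\right) = - 10 \left(5 + \left(22 + 60 - 20 - 40\right)\right) = - 10 \left(5 + 22\right) = \left(-10\right) 27 = -270$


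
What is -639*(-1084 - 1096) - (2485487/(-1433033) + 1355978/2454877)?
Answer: 4900536731252500645/3517919751941 ≈ 1.3930e+6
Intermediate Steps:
-639*(-1084 - 1096) - (2485487/(-1433033) + 1355978/2454877) = -639*(-2180) - (2485487*(-1/1433033) + 1355978*(1/2454877)) = 1393020 - (-2485487/1433033 + 1355978/2454877) = 1393020 - 1*(-4158403648825/3517919751941) = 1393020 + 4158403648825/3517919751941 = 4900536731252500645/3517919751941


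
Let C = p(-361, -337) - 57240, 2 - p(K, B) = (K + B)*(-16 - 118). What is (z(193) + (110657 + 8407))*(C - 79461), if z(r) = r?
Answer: -27456658367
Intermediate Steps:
p(K, B) = 2 + 134*B + 134*K (p(K, B) = 2 - (K + B)*(-16 - 118) = 2 - (B + K)*(-134) = 2 - (-134*B - 134*K) = 2 + (134*B + 134*K) = 2 + 134*B + 134*K)
C = -150770 (C = (2 + 134*(-337) + 134*(-361)) - 57240 = (2 - 45158 - 48374) - 57240 = -93530 - 57240 = -150770)
(z(193) + (110657 + 8407))*(C - 79461) = (193 + (110657 + 8407))*(-150770 - 79461) = (193 + 119064)*(-230231) = 119257*(-230231) = -27456658367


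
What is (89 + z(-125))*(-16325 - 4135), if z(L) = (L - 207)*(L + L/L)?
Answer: -844118220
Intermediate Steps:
z(L) = (1 + L)*(-207 + L) (z(L) = (-207 + L)*(L + 1) = (-207 + L)*(1 + L) = (1 + L)*(-207 + L))
(89 + z(-125))*(-16325 - 4135) = (89 + (-207 + (-125)² - 206*(-125)))*(-16325 - 4135) = (89 + (-207 + 15625 + 25750))*(-20460) = (89 + 41168)*(-20460) = 41257*(-20460) = -844118220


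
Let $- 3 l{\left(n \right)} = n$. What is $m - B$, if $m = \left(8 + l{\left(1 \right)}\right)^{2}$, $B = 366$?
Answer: $- \frac{2765}{9} \approx -307.22$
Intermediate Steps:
$l{\left(n \right)} = - \frac{n}{3}$
$m = \frac{529}{9}$ ($m = \left(8 - \frac{1}{3}\right)^{2} = \left(\frac{23}{3}\right)^{2} = \frac{529}{9} \approx 58.778$)
$m - B = \frac{529}{9} - 366 = - \frac{2765}{9}$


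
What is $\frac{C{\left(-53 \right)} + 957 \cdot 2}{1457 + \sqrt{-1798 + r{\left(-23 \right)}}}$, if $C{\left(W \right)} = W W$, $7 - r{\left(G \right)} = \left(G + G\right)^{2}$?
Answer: $\frac{6881411}{2126756} - \frac{4723 i \sqrt{3907}}{2126756} \approx 3.2356 - 0.13881 i$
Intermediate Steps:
$r{\left(G \right)} = 7 - 4 G^{2}$ ($r{\left(G \right)} = 7 - \left(G + G\right)^{2} = 7 - \left(2 G\right)^{2} = 7 - 4 G^{2}$)
$C{\left(W \right)} = W^{2}$
$\frac{C{\left(-53 \right)} + 957 \cdot 2}{1457 + \sqrt{-1798 + r{\left(-23 \right)}}} = \frac{\left(-53\right)^{2} + 957 \cdot 2}{1457 + \sqrt{-1798 + \left(7 - 4 \left(-23\right)^{2}\right)}} = \frac{2809 + 1914}{1457 + \sqrt{-1798 + \left(7 - 2116\right)}} = \frac{4723}{1457 + \sqrt{-1798 + \left(7 - 2116\right)}} = \frac{4723}{1457 + \sqrt{-1798 - 2109}} = \frac{4723}{1457 + \sqrt{-3907}} = \frac{4723}{1457 + i \sqrt{3907}}$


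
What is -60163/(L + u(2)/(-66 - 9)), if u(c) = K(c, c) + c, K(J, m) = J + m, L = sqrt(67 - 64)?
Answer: -3008150/1871 - 37601875*sqrt(3)/1871 ≈ -36417.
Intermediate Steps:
L = sqrt(3) ≈ 1.7320
u(c) = 3*c (u(c) = (c + c) + c = 2*c + c = 3*c)
-60163/(L + u(2)/(-66 - 9)) = -60163/(sqrt(3) + (3*2)/(-66 - 9)) = -60163/(sqrt(3) + 6/(-75)) = -60163/(sqrt(3) - 1/75*6) = -60163/(sqrt(3) - 2/25) = -60163/(-2/25 + sqrt(3))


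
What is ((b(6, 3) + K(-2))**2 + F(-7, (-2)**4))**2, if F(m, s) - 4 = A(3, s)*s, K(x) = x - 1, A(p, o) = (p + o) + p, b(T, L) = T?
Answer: 133225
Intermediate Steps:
A(p, o) = o + 2*p (A(p, o) = (o + p) + p = o + 2*p)
K(x) = -1 + x
F(m, s) = 4 + s*(6 + s) (F(m, s) = 4 + (s + 2*3)*s = 4 + (s + 6)*s = 4 + (6 + s)*s = 4 + s*(6 + s))
((b(6, 3) + K(-2))**2 + F(-7, (-2)**4))**2 = ((6 + (-1 - 2))**2 + (4 + (-2)**4*(6 + (-2)**4)))**2 = ((6 - 3)**2 + (4 + 16*(6 + 16)))**2 = (3**2 + (4 + 16*22))**2 = (9 + (4 + 352))**2 = (9 + 356)**2 = 365**2 = 133225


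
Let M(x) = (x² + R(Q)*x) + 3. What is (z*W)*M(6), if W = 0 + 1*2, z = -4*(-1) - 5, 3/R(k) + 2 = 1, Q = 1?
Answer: -42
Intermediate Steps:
R(k) = -3 (R(k) = 3/(-2 + 1) = 3/(-1) = 3*(-1) = -3)
M(x) = 3 + x² - 3*x (M(x) = (x² - 3*x) + 3 = 3 + x² - 3*x)
z = -1 (z = 4 - 5 = -1)
W = 2 (W = 0 + 2 = 2)
(z*W)*M(6) = (-1*2)*(3 + 6² - 3*6) = -2*(3 + 36 - 18) = -2*21 = -42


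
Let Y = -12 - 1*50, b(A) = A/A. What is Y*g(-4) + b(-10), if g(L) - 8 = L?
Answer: -247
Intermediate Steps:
b(A) = 1
g(L) = 8 + L
Y = -62 (Y = -12 - 50 = -62)
Y*g(-4) + b(-10) = -62*(8 - 4) + 1 = -62*4 + 1 = -248 + 1 = -247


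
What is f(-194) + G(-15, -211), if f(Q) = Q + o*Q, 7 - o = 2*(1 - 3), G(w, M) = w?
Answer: -2343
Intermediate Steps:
o = 11 (o = 7 - 2*(1 - 3) = 7 - 2*(-2) = 7 - 1*(-4) = 7 + 4 = 11)
f(Q) = 12*Q (f(Q) = Q + 11*Q = 12*Q)
f(-194) + G(-15, -211) = 12*(-194) - 15 = -2328 - 15 = -2343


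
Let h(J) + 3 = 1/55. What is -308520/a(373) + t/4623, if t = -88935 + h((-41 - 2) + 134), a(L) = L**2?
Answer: -759007723781/35375635185 ≈ -21.456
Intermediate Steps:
h(J) = -164/55 (h(J) = -3 + 1/55 = -164/55)
t = -4891589/55 (t = -88935 - 164/55 = -4891589/55 ≈ -88938.)
-308520/a(373) + t/4623 = -308520/(373**2) - 4891589/55/4623 = -308520/139129 - 4891589/55*1/4623 = -308520*1/139129 - 4891589/254265 = -308520/139129 - 4891589/254265 = -759007723781/35375635185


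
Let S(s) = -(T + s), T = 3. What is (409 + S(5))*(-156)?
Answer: -62556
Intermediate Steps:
S(s) = -3 - s (S(s) = -(3 + s) = -3 - s)
(409 + S(5))*(-156) = (409 + (-3 - 1*5))*(-156) = (409 + (-3 - 5))*(-156) = (409 - 8)*(-156) = 401*(-156) = -62556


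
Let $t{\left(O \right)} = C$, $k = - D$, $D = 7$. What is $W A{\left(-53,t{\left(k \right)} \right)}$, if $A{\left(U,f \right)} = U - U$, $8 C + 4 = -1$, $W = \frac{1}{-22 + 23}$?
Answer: $0$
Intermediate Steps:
$W = 1$ ($W = 1^{-1} = 1$)
$C = - \frac{5}{8}$ ($C = - \frac{1}{2} + \frac{1}{8} \left(-1\right) = - \frac{1}{2} - \frac{1}{8} = - \frac{5}{8} \approx -0.625$)
$k = -7$ ($k = \left(-1\right) 7 = -7$)
$t{\left(O \right)} = - \frac{5}{8}$
$A{\left(U,f \right)} = 0$
$W A{\left(-53,t{\left(k \right)} \right)} = 1 \cdot 0 = 0$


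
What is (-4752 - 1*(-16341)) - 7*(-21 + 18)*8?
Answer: 11757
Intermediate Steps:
(-4752 - 1*(-16341)) - 7*(-21 + 18)*8 = (-4752 + 16341) - 7*(-3)*8 = 11589 - (-21)*8 = 11589 - 1*(-168) = 11589 + 168 = 11757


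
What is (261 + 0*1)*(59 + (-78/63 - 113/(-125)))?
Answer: 13397826/875 ≈ 15312.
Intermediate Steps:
(261 + 0*1)*(59 + (-78/63 - 113/(-125))) = (261 + 0)*(59 + (-78*1/63 - 113*(-1/125))) = 261*(59 + (-26/21 + 113/125)) = 261*(59 - 877/2625) = 261*(153998/2625) = 13397826/875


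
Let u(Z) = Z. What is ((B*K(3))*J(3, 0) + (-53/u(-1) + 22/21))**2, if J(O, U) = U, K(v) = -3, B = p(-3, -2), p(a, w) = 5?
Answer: 1288225/441 ≈ 2921.1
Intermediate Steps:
B = 5
((B*K(3))*J(3, 0) + (-53/u(-1) + 22/21))**2 = ((5*(-3))*0 + (-53/(-1) + 22/21))**2 = (-15*0 + (-53*(-1) + 22*(1/21)))**2 = (0 + (53 + 22/21))**2 = (0 + 1135/21)**2 = (1135/21)**2 = 1288225/441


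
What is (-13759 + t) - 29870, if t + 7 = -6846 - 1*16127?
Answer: -66609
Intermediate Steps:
t = -22980 (t = -7 + (-6846 - 1*16127) = -7 + (-6846 - 16127) = -7 - 22973 = -22980)
(-13759 + t) - 29870 = (-13759 - 22980) - 29870 = -36739 - 29870 = -66609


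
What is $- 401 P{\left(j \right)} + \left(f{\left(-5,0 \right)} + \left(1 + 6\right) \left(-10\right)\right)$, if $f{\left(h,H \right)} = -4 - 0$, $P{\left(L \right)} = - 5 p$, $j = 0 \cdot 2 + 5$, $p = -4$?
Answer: $-8094$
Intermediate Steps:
$j = 5$ ($j = 0 + 5 = 5$)
$P{\left(L \right)} = 20$ ($P{\left(L \right)} = \left(-5\right) \left(-4\right) = 20$)
$f{\left(h,H \right)} = -4$ ($f{\left(h,H \right)} = -4 + 0 = -4$)
$- 401 P{\left(j \right)} + \left(f{\left(-5,0 \right)} + \left(1 + 6\right) \left(-10\right)\right) = \left(-401\right) 20 + \left(-4 + \left(1 + 6\right) \left(-10\right)\right) = -8020 + \left(-4 + 7 \left(-10\right)\right) = -8020 - 74 = -8094$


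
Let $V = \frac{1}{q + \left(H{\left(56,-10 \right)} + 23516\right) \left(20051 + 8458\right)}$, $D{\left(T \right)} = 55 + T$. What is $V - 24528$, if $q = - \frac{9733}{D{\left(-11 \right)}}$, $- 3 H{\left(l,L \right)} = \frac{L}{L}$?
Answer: $- \frac{723525680096644}{29497948471} \approx -24528.0$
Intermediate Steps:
$H{\left(l,L \right)} = - \frac{1}{3}$ ($H{\left(l,L \right)} = - \frac{L \frac{1}{L}}{3} = \left(- \frac{1}{3}\right) 1 = - \frac{1}{3}$)
$q = - \frac{9733}{44}$ ($q = - \frac{9733}{55 - 11} = - \frac{9733}{44} \approx -221.2$)
$V = \frac{44}{29497948471}$ ($V = \frac{1}{- \frac{9733}{44} + \left(- \frac{1}{3} + 23516\right) \left(20051 + 8458\right)} = \frac{1}{- \frac{9733}{44} + \frac{70547}{3} \cdot 28509} = \frac{1}{- \frac{9733}{44} + 670408141} = \frac{1}{\frac{29497948471}{44}} = \frac{44}{29497948471} \approx 1.4916 \cdot 10^{-9}$)
$V - 24528 = \frac{44}{29497948471} - 24528 = - \frac{723525680096644}{29497948471}$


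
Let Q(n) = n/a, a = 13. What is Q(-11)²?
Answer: 121/169 ≈ 0.71598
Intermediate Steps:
Q(n) = n/13
Q(-11)² = ((1/13)*(-11))² = (-11/13)² = 121/169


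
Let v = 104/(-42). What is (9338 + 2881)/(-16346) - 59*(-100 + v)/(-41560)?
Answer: -1592459171/1783266870 ≈ -0.89300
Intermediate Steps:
v = -52/21 (v = 104*(-1/42) = -52/21 ≈ -2.4762)
(9338 + 2881)/(-16346) - 59*(-100 + v)/(-41560) = (9338 + 2881)/(-16346) - 59*(-100 - 52/21)/(-41560) = 12219*(-1/16346) - 59*(-2152/21)*(-1/41560) = -12219/16346 + (126968/21)*(-1/41560) = -12219/16346 - 15871/109095 = -1592459171/1783266870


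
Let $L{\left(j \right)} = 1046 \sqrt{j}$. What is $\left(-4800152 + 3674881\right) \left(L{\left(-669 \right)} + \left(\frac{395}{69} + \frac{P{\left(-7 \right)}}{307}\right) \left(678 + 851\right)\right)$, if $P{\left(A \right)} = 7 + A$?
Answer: $- \frac{679613046805}{69} - 1177033466 i \sqrt{669} \approx -9.8495 \cdot 10^{9} - 3.0444 \cdot 10^{10} i$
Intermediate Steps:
$\left(-4800152 + 3674881\right) \left(L{\left(-669 \right)} + \left(\frac{395}{69} + \frac{P{\left(-7 \right)}}{307}\right) \left(678 + 851\right)\right) = \left(-4800152 + 3674881\right) \left(1046 \sqrt{-669} + \left(\frac{395}{69} + \frac{7 - 7}{307}\right) \left(678 + 851\right)\right) = - 1125271 \left(1046 i \sqrt{669} + \left(395 \cdot \frac{1}{69} + 0 \cdot \frac{1}{307}\right) 1529\right) = - 1125271 \left(1046 i \sqrt{669} + \left(\frac{395}{69} + 0\right) 1529\right) = - 1125271 \left(1046 i \sqrt{669} + \frac{395}{69} \cdot 1529\right) = - 1125271 \left(1046 i \sqrt{669} + \frac{603955}{69}\right) = - 1125271 \left(\frac{603955}{69} + 1046 i \sqrt{669}\right) = - \frac{679613046805}{69} - 1177033466 i \sqrt{669}$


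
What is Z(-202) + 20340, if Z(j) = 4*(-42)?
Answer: 20172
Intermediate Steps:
Z(j) = -168
Z(-202) + 20340 = -168 + 20340 = 20172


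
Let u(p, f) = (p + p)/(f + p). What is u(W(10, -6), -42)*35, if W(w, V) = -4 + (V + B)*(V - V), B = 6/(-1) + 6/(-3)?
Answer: 140/23 ≈ 6.0870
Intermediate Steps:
B = -8 (B = 6*(-1) + 6*(-⅓) = -6 - 2 = -8)
W(w, V) = -4 (W(w, V) = -4 + (V - 8)*(V - V) = -4 + (-8 + V)*0 = -4 + 0 = -4)
u(p, f) = 2*p/(f + p) (u(p, f) = (2*p)/(f + p) = 2*p/(f + p))
u(W(10, -6), -42)*35 = (2*(-4)/(-42 - 4))*35 = (2*(-4)/(-46))*35 = (2*(-4)*(-1/46))*35 = (4/23)*35 = 140/23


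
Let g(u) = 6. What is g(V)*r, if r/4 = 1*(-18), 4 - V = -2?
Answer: -432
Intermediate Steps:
V = 6 (V = 4 - 1*(-2) = 4 + 2 = 6)
r = -72 (r = 4*(1*(-18)) = 4*(-18) = -72)
g(V)*r = 6*(-72) = -432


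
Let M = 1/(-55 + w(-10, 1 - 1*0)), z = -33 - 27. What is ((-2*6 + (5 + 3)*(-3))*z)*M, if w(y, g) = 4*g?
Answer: -720/17 ≈ -42.353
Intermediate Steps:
z = -60
M = -1/51 (M = 1/(-55 + 4*(1 - 1*0)) = 1/(-55 + 4*(1 + 0)) = 1/(-55 + 4*1) = 1/(-55 + 4) = 1/(-51) = -1/51 ≈ -0.019608)
((-2*6 + (5 + 3)*(-3))*z)*M = ((-2*6 + (5 + 3)*(-3))*(-60))*(-1/51) = ((-12 + 8*(-3))*(-60))*(-1/51) = ((-12 - 24)*(-60))*(-1/51) = -36*(-60)*(-1/51) = 2160*(-1/51) = -720/17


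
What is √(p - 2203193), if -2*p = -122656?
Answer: 3*I*√237985 ≈ 1463.5*I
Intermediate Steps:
p = 61328 (p = -½*(-122656) = 61328)
√(p - 2203193) = √(61328 - 2203193) = √(-2141865) = 3*I*√237985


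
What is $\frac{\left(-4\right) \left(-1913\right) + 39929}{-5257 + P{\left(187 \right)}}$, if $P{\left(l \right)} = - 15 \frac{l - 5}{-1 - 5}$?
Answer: $- \frac{47581}{4802} \approx -9.9086$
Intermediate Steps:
$P{\left(l \right)} = - \frac{25}{2} + \frac{5 l}{2}$ ($P{\left(l \right)} = - 15 \frac{-5 + l}{-6} = - 15 \left(-5 + l\right) \left(- \frac{1}{6}\right) = - 15 \left(\frac{5}{6} - \frac{l}{6}\right) = - \frac{25}{2} + \frac{5 l}{2}$)
$\frac{\left(-4\right) \left(-1913\right) + 39929}{-5257 + P{\left(187 \right)}} = \frac{\left(-4\right) \left(-1913\right) + 39929}{-5257 + \left(- \frac{25}{2} + \frac{5}{2} \cdot 187\right)} = \frac{7652 + 39929}{-5257 + \left(- \frac{25}{2} + \frac{935}{2}\right)} = \frac{47581}{-5257 + 455} = \frac{47581}{-4802} = 47581 \left(- \frac{1}{4802}\right) = - \frac{47581}{4802}$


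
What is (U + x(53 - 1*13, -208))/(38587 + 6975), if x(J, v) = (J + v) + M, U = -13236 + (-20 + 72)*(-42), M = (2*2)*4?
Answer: -7786/22781 ≈ -0.34178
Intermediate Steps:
M = 16 (M = 4*4 = 16)
U = -15420 (U = -13236 + 52*(-42) = -13236 - 2184 = -15420)
x(J, v) = 16 + J + v (x(J, v) = (J + v) + 16 = 16 + J + v)
(U + x(53 - 1*13, -208))/(38587 + 6975) = (-15420 + (16 + (53 - 1*13) - 208))/(38587 + 6975) = (-15420 + (16 + (53 - 13) - 208))/45562 = (-15420 + (16 + 40 - 208))*(1/45562) = (-15420 - 152)*(1/45562) = -15572*1/45562 = -7786/22781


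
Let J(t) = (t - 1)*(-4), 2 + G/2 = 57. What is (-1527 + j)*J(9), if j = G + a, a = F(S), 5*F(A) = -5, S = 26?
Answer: 45376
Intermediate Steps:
F(A) = -1 (F(A) = (1/5)*(-5) = -1)
G = 110 (G = -4 + 2*57 = -4 + 114 = 110)
a = -1
j = 109 (j = 110 - 1 = 109)
J(t) = 4 - 4*t (J(t) = (-1 + t)*(-4) = 4 - 4*t)
(-1527 + j)*J(9) = (-1527 + 109)*(4 - 4*9) = -1418*(4 - 36) = -1418*(-32) = 45376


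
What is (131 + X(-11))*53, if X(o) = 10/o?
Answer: 75843/11 ≈ 6894.8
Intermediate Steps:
(131 + X(-11))*53 = (131 + 10/(-11))*53 = (131 + 10*(-1/11))*53 = (131 - 10/11)*53 = (1431/11)*53 = 75843/11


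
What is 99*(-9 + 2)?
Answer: -693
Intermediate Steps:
99*(-9 + 2) = 99*(-7) = -693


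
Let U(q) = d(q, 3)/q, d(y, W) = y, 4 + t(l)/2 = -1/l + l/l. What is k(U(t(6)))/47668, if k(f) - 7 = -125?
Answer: -59/23834 ≈ -0.0024755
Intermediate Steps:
t(l) = -6 - 2/l (t(l) = -8 + 2*(-1/l + l/l) = -8 + 2*(-1/l + 1) = -8 + 2*(1 - 1/l) = -8 + (2 - 2/l) = -6 - 2/l)
U(q) = 1 (U(q) = q/q = 1)
k(f) = -118 (k(f) = 7 - 125 = -118)
k(U(t(6)))/47668 = -118/47668 = -118*1/47668 = -59/23834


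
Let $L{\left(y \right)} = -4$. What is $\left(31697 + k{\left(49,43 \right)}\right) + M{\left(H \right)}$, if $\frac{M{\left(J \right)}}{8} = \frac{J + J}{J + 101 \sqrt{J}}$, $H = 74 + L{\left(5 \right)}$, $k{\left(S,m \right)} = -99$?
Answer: $\frac{320118218}{10131} + \frac{1616 \sqrt{70}}{10131} \approx 31599.0$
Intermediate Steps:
$H = 70$ ($H = 74 - 4 = 70$)
$M{\left(J \right)} = \frac{16 J}{J + 101 \sqrt{J}}$ ($M{\left(J \right)} = 8 \frac{J + J}{J + 101 \sqrt{J}} = 8 \frac{2 J}{J + 101 \sqrt{J}} = \frac{16 J}{J + 101 \sqrt{J}}$)
$\left(31697 + k{\left(49,43 \right)}\right) + M{\left(H \right)} = \left(31697 - 99\right) + 16 \cdot 70 \frac{1}{70 + 101 \sqrt{70}} = 31598 + \frac{1120}{70 + 101 \sqrt{70}}$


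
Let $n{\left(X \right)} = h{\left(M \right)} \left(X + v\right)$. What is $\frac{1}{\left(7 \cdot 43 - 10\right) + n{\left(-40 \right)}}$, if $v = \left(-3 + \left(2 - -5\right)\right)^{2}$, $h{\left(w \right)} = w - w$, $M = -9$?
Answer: $\frac{1}{291} \approx 0.0034364$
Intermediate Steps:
$h{\left(w \right)} = 0$
$v = 16$ ($v = \left(-3 + \left(2 + 5\right)\right)^{2} = \left(-3 + 7\right)^{2} = 4^{2} = 16$)
$n{\left(X \right)} = 0$ ($n{\left(X \right)} = 0 \left(X + 16\right) = 0 \left(16 + X\right) = 0$)
$\frac{1}{\left(7 \cdot 43 - 10\right) + n{\left(-40 \right)}} = \frac{1}{\left(7 \cdot 43 - 10\right) + 0} = \frac{1}{\left(301 - 10\right) + 0} = \frac{1}{291 + 0} = \frac{1}{291}$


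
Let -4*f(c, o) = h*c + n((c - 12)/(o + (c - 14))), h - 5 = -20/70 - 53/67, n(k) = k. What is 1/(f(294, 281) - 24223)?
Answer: -25058/614208763 ≈ -4.0797e-5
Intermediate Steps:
h = 1840/469 (h = 5 + (-20/70 - 53/67) = 5 + (-20*1/70 - 53*1/67) = 5 + (-2/7 - 53/67) = 5 - 505/469 = 1840/469 ≈ 3.9232)
f(c, o) = -460*c/469 - (-12 + c)/(4*(-14 + c + o)) (f(c, o) = -(1840*c/469 + (c - 12)/(o + (c - 14)))/4 = -(1840*c/469 + (-12 + c)/(o + (-14 + c)))/4 = -(1840*c/469 + (-12 + c)/(-14 + c + o))/4 = -460*c/469 - (-12 + c)/(4*(-14 + c + o)))
1/(f(294, 281) - 24223) = 1/((3 - ¼*294 - 460/469*294*(-14 + 294 + 281))/(-14 + 294 + 281) - 24223) = 1/((3 - 147/2 - 460/469*294*561)/561 - 24223) = 1/((3 - 147/2 - 10838520/67)/561 - 24223) = 1/((1/561)*(-21686487/134) - 24223) = 1/(-7228829/25058 - 24223) = 1/(-614208763/25058) = -25058/614208763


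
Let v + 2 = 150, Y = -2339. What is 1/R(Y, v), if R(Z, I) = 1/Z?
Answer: -2339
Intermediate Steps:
v = 148 (v = -2 + 150 = 148)
1/R(Y, v) = 1/(1/(-2339)) = 1/(-1/2339) = -2339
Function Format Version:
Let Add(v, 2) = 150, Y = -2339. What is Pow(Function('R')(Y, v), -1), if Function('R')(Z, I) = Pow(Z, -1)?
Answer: -2339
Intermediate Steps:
v = 148 (v = Add(-2, 150) = 148)
Pow(Function('R')(Y, v), -1) = Pow(Pow(-2339, -1), -1) = Pow(Rational(-1, 2339), -1) = -2339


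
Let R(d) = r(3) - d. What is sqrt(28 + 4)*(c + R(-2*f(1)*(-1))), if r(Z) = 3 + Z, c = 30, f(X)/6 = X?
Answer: 96*sqrt(2) ≈ 135.76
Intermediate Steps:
f(X) = 6*X
R(d) = 6 - d (R(d) = (3 + 3) - d = 6 - d)
sqrt(28 + 4)*(c + R(-2*f(1)*(-1))) = sqrt(28 + 4)*(30 + (6 - (-12)*(-1))) = sqrt(32)*(30 + (6 - (-2*6)*(-1))) = (4*sqrt(2))*(30 + (6 - (-12)*(-1))) = (4*sqrt(2))*(30 + (6 - 1*12)) = (4*sqrt(2))*(30 + (6 - 12)) = (4*sqrt(2))*(30 - 6) = (4*sqrt(2))*24 = 96*sqrt(2)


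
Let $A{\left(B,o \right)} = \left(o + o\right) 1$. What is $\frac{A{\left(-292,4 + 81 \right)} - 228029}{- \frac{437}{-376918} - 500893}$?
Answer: $\frac{85884158562}{188795587337} \approx 0.45491$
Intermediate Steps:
$A{\left(B,o \right)} = 2 o$ ($A{\left(B,o \right)} = 2 o 1 = 2 o$)
$\frac{A{\left(-292,4 + 81 \right)} - 228029}{- \frac{437}{-376918} - 500893} = \frac{2 \left(4 + 81\right) - 228029}{- \frac{437}{-376918} - 500893} = \frac{2 \cdot 85 - 228029}{\left(-437\right) \left(- \frac{1}{376918}\right) - 500893} = \frac{170 - 228029}{\frac{437}{376918} - 500893} = - \frac{227859}{- \frac{188795587337}{376918}} = \left(-227859\right) \left(- \frac{376918}{188795587337}\right) = \frac{85884158562}{188795587337}$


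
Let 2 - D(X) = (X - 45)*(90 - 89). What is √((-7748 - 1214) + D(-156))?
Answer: I*√8759 ≈ 93.589*I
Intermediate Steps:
D(X) = 47 - X (D(X) = 2 - (X - 45)*(90 - 89) = 2 - (-45 + X) = 2 + (45 - X) = 47 - X)
√((-7748 - 1214) + D(-156)) = √((-7748 - 1214) + (47 - 1*(-156))) = √(-8962 + (47 + 156)) = √(-8962 + 203) = √(-8759) = I*√8759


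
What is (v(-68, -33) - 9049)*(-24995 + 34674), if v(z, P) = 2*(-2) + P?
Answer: -87943394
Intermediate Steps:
v(z, P) = -4 + P
(v(-68, -33) - 9049)*(-24995 + 34674) = ((-4 - 33) - 9049)*(-24995 + 34674) = (-37 - 9049)*9679 = -9086*9679 = -87943394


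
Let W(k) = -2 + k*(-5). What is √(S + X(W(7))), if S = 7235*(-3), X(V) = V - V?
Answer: I*√21705 ≈ 147.33*I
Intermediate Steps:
W(k) = -2 - 5*k
X(V) = 0
S = -21705
√(S + X(W(7))) = √(-21705 + 0) = √(-21705) = I*√21705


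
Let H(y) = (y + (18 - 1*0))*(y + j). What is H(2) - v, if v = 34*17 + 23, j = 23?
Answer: -101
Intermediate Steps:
H(y) = (18 + y)*(23 + y) (H(y) = (y + (18 - 1*0))*(y + 23) = (y + (18 + 0))*(23 + y) = (y + 18)*(23 + y) = (18 + y)*(23 + y))
v = 601 (v = 578 + 23 = 601)
H(2) - v = (414 + 2**2 + 41*2) - 1*601 = (414 + 4 + 82) - 601 = 500 - 601 = -101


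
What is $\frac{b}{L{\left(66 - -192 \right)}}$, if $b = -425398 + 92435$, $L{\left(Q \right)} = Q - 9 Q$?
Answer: $\frac{332963}{2064} \approx 161.32$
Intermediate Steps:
$L{\left(Q \right)} = - 8 Q$
$b = -332963$
$\frac{b}{L{\left(66 - -192 \right)}} = - \frac{332963}{\left(-8\right) \left(66 - -192\right)} = - \frac{332963}{\left(-8\right) \left(66 + 192\right)} = - \frac{332963}{\left(-8\right) 258} = - \frac{332963}{-2064} = \left(-332963\right) \left(- \frac{1}{2064}\right) = \frac{332963}{2064}$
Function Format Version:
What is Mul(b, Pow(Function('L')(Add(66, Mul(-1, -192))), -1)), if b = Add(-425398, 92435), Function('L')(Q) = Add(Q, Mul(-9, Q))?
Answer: Rational(332963, 2064) ≈ 161.32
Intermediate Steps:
Function('L')(Q) = Mul(-8, Q)
b = -332963
Mul(b, Pow(Function('L')(Add(66, Mul(-1, -192))), -1)) = Mul(-332963, Pow(Mul(-8, Add(66, Mul(-1, -192))), -1)) = Mul(-332963, Pow(Mul(-8, Add(66, 192)), -1)) = Mul(-332963, Pow(Mul(-8, 258), -1)) = Mul(-332963, Pow(-2064, -1)) = Mul(-332963, Rational(-1, 2064)) = Rational(332963, 2064)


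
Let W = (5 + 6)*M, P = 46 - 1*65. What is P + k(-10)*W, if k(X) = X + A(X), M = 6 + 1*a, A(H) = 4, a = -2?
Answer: -283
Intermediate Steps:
P = -19 (P = 46 - 65 = -19)
M = 4 (M = 6 + 1*(-2) = 6 - 2 = 4)
k(X) = 4 + X (k(X) = X + 4 = 4 + X)
W = 44 (W = (5 + 6)*4 = 11*4 = 44)
P + k(-10)*W = -19 + (4 - 10)*44 = -19 - 6*44 = -19 - 264 = -283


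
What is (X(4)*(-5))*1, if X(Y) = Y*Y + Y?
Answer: -100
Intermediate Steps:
X(Y) = Y + Y**2 (X(Y) = Y**2 + Y = Y + Y**2)
(X(4)*(-5))*1 = ((4*(1 + 4))*(-5))*1 = ((4*5)*(-5))*1 = (20*(-5))*1 = -100*1 = -100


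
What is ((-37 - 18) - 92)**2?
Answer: 21609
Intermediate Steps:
((-37 - 18) - 92)**2 = (-55 - 92)**2 = (-147)**2 = 21609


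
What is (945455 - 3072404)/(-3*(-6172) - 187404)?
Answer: 708983/56296 ≈ 12.594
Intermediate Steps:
(945455 - 3072404)/(-3*(-6172) - 187404) = -2126949/(18516 - 187404) = -2126949/(-168888) = -2126949*(-1/168888) = 708983/56296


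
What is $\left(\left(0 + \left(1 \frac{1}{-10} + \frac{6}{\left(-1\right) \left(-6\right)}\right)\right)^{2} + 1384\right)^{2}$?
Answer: $\frac{19176987361}{10000} \approx 1.9177 \cdot 10^{6}$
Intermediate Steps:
$\left(\left(0 + \left(1 \frac{1}{-10} + \frac{6}{\left(-1\right) \left(-6\right)}\right)\right)^{2} + 1384\right)^{2} = \left(\left(0 + \left(1 \left(- \frac{1}{10}\right) + \frac{6}{6}\right)\right)^{2} + 1384\right)^{2} = \left(\left(0 + \left(- \frac{1}{10} + 6 \cdot \frac{1}{6}\right)\right)^{2} + 1384\right)^{2} = \left(\left(0 + \left(- \frac{1}{10} + 1\right)\right)^{2} + 1384\right)^{2} = \left(\left(0 + \frac{9}{10}\right)^{2} + 1384\right)^{2} = \left(\left(\frac{9}{10}\right)^{2} + 1384\right)^{2} = \left(\frac{81}{100} + 1384\right)^{2} = \left(\frac{138481}{100}\right)^{2} = \frac{19176987361}{10000}$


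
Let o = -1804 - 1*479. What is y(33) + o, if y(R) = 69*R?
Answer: -6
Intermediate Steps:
o = -2283 (o = -1804 - 479 = -2283)
y(33) + o = 69*33 - 2283 = 2277 - 2283 = -6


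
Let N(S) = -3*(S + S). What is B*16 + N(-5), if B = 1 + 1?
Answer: 62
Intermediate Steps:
N(S) = -6*S
B = 2
B*16 + N(-5) = 2*16 - 6*(-5) = 32 + 30 = 62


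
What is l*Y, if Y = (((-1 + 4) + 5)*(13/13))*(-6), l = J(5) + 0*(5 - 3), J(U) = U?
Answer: -240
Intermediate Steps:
l = 5 (l = 5 + 0*(5 - 3) = 5 + 0*2 = 5 + 0 = 5)
Y = -48 (Y = ((3 + 5)*(13*(1/13)))*(-6) = (8*1)*(-6) = 8*(-6) = -48)
l*Y = 5*(-48) = -240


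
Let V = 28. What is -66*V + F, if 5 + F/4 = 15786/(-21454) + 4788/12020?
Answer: -60257811164/32234635 ≈ -1869.3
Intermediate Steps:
F = -688205684/32234635 (F = -20 + 4*(15786/(-21454) + 4788/12020) = -20 + 4*(15786*(-1/21454) + 4788*(1/12020)) = -20 + 4*(-7893/10727 + 1197/3005) = -20 + 4*(-10878246/32234635) = -20 - 43512984/32234635 = -688205684/32234635 ≈ -21.350)
-66*V + F = -66*28 - 688205684/32234635 = -1848 - 688205684/32234635 = -60257811164/32234635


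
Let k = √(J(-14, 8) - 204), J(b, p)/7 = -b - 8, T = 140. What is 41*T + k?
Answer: 5740 + 9*I*√2 ≈ 5740.0 + 12.728*I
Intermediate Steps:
J(b, p) = -56 - 7*b (J(b, p) = 7*(-b - 8) = 7*(-8 - b) = -56 - 7*b)
k = 9*I*√2 (k = √((-56 - 7*(-14)) - 204) = √((-56 + 98) - 204) = √(42 - 204) = √(-162) = 9*I*√2 ≈ 12.728*I)
41*T + k = 41*140 + 9*I*√2 = 5740 + 9*I*√2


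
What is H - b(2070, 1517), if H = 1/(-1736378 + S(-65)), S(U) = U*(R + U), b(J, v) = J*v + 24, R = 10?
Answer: -5441372239843/1732803 ≈ -3.1402e+6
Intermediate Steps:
b(J, v) = 24 + J*v
S(U) = U*(10 + U)
H = -1/1732803 (H = 1/(-1736378 - 65*(10 - 65)) = 1/(-1736378 - 65*(-55)) = 1/(-1736378 + 3575) = 1/(-1732803) = -1/1732803 ≈ -5.7710e-7)
H - b(2070, 1517) = -1/1732803 - (24 + 2070*1517) = -1/1732803 - (24 + 3140190) = -1/1732803 - 1*3140214 = -1/1732803 - 3140214 = -5441372239843/1732803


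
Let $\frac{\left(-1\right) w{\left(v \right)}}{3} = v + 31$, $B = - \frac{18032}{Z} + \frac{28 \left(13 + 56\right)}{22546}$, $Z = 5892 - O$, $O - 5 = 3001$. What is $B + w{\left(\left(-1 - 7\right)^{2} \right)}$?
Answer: $- \frac{4736321045}{16266939} \approx -291.16$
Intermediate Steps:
$O = 3006$ ($O = 5 + 3001 = 3006$)
$Z = 2886$ ($Z = 5892 - 3006 = 2886$)
$B = - \frac{100243430}{16266939}$ ($B = - \frac{18032}{2886} + \frac{28 \left(13 + 56\right)}{22546} = \left(-18032\right) \frac{1}{2886} + 28 \cdot 69 \cdot \frac{1}{22546} = - \frac{9016}{1443} + 1932 \cdot \frac{1}{22546} = - \frac{9016}{1443} + \frac{966}{11273} = - \frac{100243430}{16266939} \approx -6.1624$)
$w{\left(v \right)} = -93 - 3 v$ ($w{\left(v \right)} = - 3 \left(v + 31\right) = - 3 \left(31 + v\right) = -93 - 3 v$)
$B + w{\left(\left(-1 - 7\right)^{2} \right)} = - \frac{100243430}{16266939} - \left(93 + 3 \left(-1 - 7\right)^{2}\right) = - \frac{100243430}{16266939} - \left(93 + 3 \left(-8\right)^{2}\right) = - \frac{100243430}{16266939} - 285 = - \frac{4736321045}{16266939}$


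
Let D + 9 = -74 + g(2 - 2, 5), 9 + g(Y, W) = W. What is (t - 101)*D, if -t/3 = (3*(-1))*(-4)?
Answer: 11919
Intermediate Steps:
g(Y, W) = -9 + W
t = -36 (t = -3*3*(-1)*(-4) = -(-9)*(-4) = -3*12 = -36)
D = -87 (D = -9 + (-74 + (-9 + 5)) = -9 + (-74 - 4) = -9 - 78 = -87)
(t - 101)*D = (-36 - 101)*(-87) = -137*(-87) = 11919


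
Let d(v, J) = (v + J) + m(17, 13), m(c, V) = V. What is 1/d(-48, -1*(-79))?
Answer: 1/44 ≈ 0.022727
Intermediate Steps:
d(v, J) = 13 + J + v (d(v, J) = (v + J) + 13 = (J + v) + 13 = 13 + J + v)
1/d(-48, -1*(-79)) = 1/(13 - 1*(-79) - 48) = 1/(13 + 79 - 48) = 1/44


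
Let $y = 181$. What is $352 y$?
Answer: $63712$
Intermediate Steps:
$352 y = 352 \cdot 181 = 63712$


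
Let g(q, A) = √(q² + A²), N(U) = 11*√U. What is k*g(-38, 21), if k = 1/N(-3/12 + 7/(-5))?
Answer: -10*I*√12441/363 ≈ -3.0727*I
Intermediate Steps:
g(q, A) = √(A² + q²)
k = -2*I*√165/363 (k = 1/(11*√(-3/12 + 7/(-5))) = 1/(11*√(-3*1/12 + 7*(-⅕))) = 1/(11*√(-¼ - 7/5)) = 1/(11*√(-33/20)) = 1/(11*(I*√165/10)) = 1/(11*I*√165/10) = -2*I*√165/363 ≈ -0.070773*I)
k*g(-38, 21) = (-2*I*√165/363)*√(21² + (-38)²) = (-2*I*√165/363)*√(441 + 1444) = (-2*I*√165/363)*√1885 = -10*I*√12441/363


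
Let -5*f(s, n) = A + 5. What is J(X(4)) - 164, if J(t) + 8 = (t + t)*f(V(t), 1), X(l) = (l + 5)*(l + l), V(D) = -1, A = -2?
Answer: -1292/5 ≈ -258.40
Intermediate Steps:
f(s, n) = -⅗ (f(s, n) = -(-2 + 5)/5 = -⅕*3 = -⅗)
X(l) = 2*l*(5 + l) (X(l) = (5 + l)*(2*l) = 2*l*(5 + l))
J(t) = -8 - 6*t/5 (J(t) = -8 + (t + t)*(-⅗) = -8 + (2*t)*(-⅗) = -8 - 6*t/5)
J(X(4)) - 164 = (-8 - 12*4*(5 + 4)/5) - 164 = (-8 - 12*4*9/5) - 164 = (-8 - 6/5*72) - 164 = (-8 - 432/5) - 164 = -472/5 - 164 = -1292/5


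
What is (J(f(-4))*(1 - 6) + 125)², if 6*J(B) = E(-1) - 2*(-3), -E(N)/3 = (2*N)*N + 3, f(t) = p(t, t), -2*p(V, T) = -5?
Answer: 70225/4 ≈ 17556.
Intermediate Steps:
p(V, T) = 5/2 (p(V, T) = -½*(-5) = 5/2)
f(t) = 5/2
E(N) = -9 - 6*N² (E(N) = -3*((2*N)*N + 3) = -3*(2*N² + 3) = -3*(3 + 2*N²) = -9 - 6*N²)
J(B) = -3/2 (J(B) = ((-9 - 6*(-1)²) - 2*(-3))/6 = ((-9 - 6*1) + 6)/6 = ((-9 - 6) + 6)/6 = (-15 + 6)/6 = (⅙)*(-9) = -3/2)
(J(f(-4))*(1 - 6) + 125)² = (-3*(1 - 6)/2 + 125)² = (-3/2*(-5) + 125)² = (15/2 + 125)² = (265/2)² = 70225/4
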